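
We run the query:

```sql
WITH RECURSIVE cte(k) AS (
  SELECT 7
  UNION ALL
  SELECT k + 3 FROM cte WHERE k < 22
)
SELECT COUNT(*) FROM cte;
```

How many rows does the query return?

Base: k=7.
Iteration 1: 7 < 22 holds -> k = 7 + 3 = 10.
Iteration 2: 10 < 22 holds -> k = 10 + 3 = 13.
Iteration 3: 13 < 22 holds -> k = 13 + 3 = 16.
Iteration 4: 16 < 22 holds -> k = 16 + 3 = 19.
Iteration 5: 19 < 22 holds -> k = 19 + 3 = 22.
Iteration 6: 22 < 22 fails; recursion stops.
Total rows emitted: 6.

6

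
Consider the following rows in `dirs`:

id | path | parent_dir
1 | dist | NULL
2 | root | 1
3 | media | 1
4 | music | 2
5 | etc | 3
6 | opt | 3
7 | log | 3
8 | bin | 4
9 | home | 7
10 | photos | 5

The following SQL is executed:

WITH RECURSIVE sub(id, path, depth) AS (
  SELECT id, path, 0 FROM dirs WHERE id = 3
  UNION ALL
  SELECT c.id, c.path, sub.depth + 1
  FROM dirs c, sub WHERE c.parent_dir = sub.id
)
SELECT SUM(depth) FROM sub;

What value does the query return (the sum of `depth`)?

7

Base: id=3 (media) at depth 0.
Iteration 1: rows with parent_dir in {3} -> etc (id 5, depth 1), opt (id 6, depth 1), log (id 7, depth 1).
Iteration 2: rows with parent_dir in {5,6,7} -> home (id 9, depth 2), photos (id 10, depth 2).
Iteration 3: no rows with parent_dir in {9,10}; recursion stops.
SUM(depth) = 0 + 1 + 1 + 1 + 2 + 2 = 7.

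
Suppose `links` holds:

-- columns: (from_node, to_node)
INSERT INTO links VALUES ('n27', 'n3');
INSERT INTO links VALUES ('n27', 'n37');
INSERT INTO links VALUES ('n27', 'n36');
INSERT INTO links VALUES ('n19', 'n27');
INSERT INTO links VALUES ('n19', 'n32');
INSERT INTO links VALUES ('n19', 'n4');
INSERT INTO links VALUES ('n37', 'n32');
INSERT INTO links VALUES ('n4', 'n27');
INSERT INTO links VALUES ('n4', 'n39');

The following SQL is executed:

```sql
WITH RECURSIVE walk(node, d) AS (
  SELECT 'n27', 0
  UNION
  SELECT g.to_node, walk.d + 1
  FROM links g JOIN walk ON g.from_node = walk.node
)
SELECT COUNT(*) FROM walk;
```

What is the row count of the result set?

Base: (n27, d=0).
Iteration 1: edges from {n27} -> (n3, d=1), (n36, d=1), (n37, d=1).
Iteration 2: edges from {n3,n36,n37} -> (n32, d=2).
Iteration 3: no outgoing edges from {n32}; recursion stops.
Total rows emitted: 5.

5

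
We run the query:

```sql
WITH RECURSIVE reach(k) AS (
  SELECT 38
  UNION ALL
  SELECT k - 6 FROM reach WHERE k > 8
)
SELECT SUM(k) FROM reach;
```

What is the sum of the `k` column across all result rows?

Base: k=38.
Iteration 1: 38 > 8 holds -> k = 38 - 6 = 32.
Iteration 2: 32 > 8 holds -> k = 32 - 6 = 26.
Iteration 3: 26 > 8 holds -> k = 26 - 6 = 20.
Iteration 4: 20 > 8 holds -> k = 20 - 6 = 14.
Iteration 5: 14 > 8 holds -> k = 14 - 6 = 8.
Iteration 6: 8 > 8 fails; recursion stops.
SUM(k) = 38 + 32 + 26 + 20 + 14 + 8 = 138.

138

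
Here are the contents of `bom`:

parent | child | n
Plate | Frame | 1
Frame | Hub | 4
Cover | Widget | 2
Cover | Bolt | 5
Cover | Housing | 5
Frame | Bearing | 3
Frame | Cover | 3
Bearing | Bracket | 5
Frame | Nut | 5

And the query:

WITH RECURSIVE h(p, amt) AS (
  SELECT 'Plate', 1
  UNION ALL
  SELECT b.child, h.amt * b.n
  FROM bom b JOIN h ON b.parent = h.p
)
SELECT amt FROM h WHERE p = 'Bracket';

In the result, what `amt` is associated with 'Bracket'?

Base: (Plate, amt=1).
Iteration 1: components of {Plate} -> Frame = 1*1 = 1.
Iteration 2: components of {Frame} -> Bearing = 1*3 = 3, Cover = 1*3 = 3, Hub = 1*4 = 4, Nut = 1*5 = 5.
Iteration 3: components of {Bearing,Cover,Hub,Nut} -> Bolt = 3*5 = 15, Bracket = 3*5 = 15, Housing = 3*5 = 15, Widget = 3*2 = 6.
Iteration 4: no further components; recursion stops.

15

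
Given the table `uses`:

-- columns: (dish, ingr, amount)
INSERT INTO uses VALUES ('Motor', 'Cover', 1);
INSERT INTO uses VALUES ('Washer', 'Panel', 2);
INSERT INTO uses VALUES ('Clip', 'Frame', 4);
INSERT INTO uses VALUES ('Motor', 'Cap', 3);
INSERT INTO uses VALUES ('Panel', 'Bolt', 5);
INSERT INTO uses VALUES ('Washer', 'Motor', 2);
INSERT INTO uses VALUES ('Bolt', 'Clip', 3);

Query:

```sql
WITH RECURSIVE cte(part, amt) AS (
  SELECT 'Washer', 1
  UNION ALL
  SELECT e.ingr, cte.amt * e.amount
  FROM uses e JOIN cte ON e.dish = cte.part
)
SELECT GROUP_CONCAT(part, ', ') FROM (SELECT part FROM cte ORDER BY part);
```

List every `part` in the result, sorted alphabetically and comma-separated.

Base: (Washer, amt=1).
Iteration 1: components of {Washer} -> Motor = 1*2 = 2, Panel = 1*2 = 2.
Iteration 2: components of {Motor,Panel} -> Bolt = 2*5 = 10, Cap = 2*3 = 6, Cover = 2*1 = 2.
Iteration 3: components of {Bolt,Cap,Cover} -> Clip = 10*3 = 30.
Iteration 4: components of {Clip} -> Frame = 30*4 = 120.
Iteration 5: no further components; recursion stops.

Bolt, Cap, Clip, Cover, Frame, Motor, Panel, Washer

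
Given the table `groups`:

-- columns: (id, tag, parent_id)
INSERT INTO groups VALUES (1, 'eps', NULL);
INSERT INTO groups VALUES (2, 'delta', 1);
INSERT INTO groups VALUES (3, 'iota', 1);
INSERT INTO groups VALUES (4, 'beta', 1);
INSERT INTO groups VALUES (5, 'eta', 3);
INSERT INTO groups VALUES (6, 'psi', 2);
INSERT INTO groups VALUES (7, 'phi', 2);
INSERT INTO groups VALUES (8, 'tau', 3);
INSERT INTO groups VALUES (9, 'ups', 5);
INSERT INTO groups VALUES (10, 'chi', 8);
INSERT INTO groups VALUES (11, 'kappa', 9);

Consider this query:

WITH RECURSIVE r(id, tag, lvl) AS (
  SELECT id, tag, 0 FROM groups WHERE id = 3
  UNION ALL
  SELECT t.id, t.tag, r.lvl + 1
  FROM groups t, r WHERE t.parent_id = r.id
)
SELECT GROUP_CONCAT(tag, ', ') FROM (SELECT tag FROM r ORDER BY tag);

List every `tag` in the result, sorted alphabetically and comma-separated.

chi, eta, iota, kappa, tau, ups

Base: id=3 (iota) at lvl 0.
Iteration 1: rows with parent_id in {3} -> eta (id 5, lvl 1), tau (id 8, lvl 1).
Iteration 2: rows with parent_id in {5,8} -> ups (id 9, lvl 2), chi (id 10, lvl 2).
Iteration 3: rows with parent_id in {9,10} -> kappa (id 11, lvl 3).
Iteration 4: no rows with parent_id in {11}; recursion stops.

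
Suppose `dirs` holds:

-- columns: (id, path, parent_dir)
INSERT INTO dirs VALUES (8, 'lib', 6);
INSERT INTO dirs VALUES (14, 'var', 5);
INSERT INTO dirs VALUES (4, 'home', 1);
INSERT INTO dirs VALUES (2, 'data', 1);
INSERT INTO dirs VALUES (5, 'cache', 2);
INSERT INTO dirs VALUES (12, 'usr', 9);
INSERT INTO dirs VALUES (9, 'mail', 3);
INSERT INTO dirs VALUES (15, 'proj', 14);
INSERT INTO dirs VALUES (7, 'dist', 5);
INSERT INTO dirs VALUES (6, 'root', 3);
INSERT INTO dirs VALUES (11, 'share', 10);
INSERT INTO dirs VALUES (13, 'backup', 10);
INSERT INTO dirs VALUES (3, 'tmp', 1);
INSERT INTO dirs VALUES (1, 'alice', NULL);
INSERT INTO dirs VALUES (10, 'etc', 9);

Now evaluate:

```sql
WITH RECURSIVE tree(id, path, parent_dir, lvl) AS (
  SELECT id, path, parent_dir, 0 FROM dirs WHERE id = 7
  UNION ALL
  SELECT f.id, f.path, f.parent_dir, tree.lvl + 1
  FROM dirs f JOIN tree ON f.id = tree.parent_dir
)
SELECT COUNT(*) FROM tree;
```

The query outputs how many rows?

Base: id=7 (dist), parent_dir=5, lvl 0.
Iteration 1: join on id=5 -> cache (id 5, parent_dir=2, lvl 1).
Iteration 2: join on id=2 -> data (id 2, parent_dir=1, lvl 2).
Iteration 3: join on id=1 -> alice (id 1, parent_dir=NULL, lvl 3).
Iteration 4: parent_dir is NULL; no match; recursion stops.
Total rows emitted: 4.

4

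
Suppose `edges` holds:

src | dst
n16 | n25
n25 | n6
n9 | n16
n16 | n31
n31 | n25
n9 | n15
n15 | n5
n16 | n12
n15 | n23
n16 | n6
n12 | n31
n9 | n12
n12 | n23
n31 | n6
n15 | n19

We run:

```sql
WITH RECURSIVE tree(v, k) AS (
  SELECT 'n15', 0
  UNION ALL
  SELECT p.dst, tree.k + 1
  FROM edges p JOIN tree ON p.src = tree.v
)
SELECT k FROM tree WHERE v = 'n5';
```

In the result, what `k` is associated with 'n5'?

1

Base: (n15, k=0).
Iteration 1: edges from {n15} -> (n19, k=1), (n23, k=1), (n5, k=1).
Iteration 2: no outgoing edges from {n19,n23,n5}; recursion stops.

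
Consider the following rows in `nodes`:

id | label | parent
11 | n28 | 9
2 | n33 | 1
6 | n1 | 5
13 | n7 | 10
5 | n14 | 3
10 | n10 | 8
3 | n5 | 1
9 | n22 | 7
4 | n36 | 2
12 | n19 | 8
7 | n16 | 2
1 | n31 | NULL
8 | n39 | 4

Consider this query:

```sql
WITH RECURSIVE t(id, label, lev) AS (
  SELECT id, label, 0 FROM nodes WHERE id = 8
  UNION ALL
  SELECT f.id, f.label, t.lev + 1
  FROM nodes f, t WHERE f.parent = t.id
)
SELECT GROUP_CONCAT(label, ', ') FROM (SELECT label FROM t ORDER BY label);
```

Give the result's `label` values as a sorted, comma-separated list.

n10, n19, n39, n7

Base: id=8 (n39) at lev 0.
Iteration 1: rows with parent in {8} -> n10 (id 10, lev 1), n19 (id 12, lev 1).
Iteration 2: rows with parent in {10,12} -> n7 (id 13, lev 2).
Iteration 3: no rows with parent in {13}; recursion stops.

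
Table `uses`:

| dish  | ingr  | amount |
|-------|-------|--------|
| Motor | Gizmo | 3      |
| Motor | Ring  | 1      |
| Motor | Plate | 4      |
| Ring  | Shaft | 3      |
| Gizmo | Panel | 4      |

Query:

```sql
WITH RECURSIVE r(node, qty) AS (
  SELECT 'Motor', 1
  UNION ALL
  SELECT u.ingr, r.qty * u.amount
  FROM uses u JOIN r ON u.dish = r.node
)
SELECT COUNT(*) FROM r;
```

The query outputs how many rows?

Base: (Motor, qty=1).
Iteration 1: components of {Motor} -> Gizmo = 1*3 = 3, Plate = 1*4 = 4, Ring = 1*1 = 1.
Iteration 2: components of {Gizmo,Plate,Ring} -> Panel = 3*4 = 12, Shaft = 1*3 = 3.
Iteration 3: no further components; recursion stops.
Total rows emitted: 6.

6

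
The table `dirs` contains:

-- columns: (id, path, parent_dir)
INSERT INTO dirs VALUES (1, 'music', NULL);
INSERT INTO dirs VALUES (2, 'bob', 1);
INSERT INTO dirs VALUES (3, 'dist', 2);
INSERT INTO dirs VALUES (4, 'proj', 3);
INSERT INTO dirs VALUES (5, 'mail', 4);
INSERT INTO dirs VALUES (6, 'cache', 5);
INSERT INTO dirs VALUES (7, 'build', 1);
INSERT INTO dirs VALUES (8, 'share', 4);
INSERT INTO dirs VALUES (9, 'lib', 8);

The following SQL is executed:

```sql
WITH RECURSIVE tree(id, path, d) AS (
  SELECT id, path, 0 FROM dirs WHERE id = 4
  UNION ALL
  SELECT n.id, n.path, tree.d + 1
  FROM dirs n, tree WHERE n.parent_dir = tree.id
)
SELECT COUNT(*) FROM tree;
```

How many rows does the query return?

5

Base: id=4 (proj) at d 0.
Iteration 1: rows with parent_dir in {4} -> mail (id 5, d 1), share (id 8, d 1).
Iteration 2: rows with parent_dir in {5,8} -> cache (id 6, d 2), lib (id 9, d 2).
Iteration 3: no rows with parent_dir in {6,9}; recursion stops.
Total rows emitted: 5.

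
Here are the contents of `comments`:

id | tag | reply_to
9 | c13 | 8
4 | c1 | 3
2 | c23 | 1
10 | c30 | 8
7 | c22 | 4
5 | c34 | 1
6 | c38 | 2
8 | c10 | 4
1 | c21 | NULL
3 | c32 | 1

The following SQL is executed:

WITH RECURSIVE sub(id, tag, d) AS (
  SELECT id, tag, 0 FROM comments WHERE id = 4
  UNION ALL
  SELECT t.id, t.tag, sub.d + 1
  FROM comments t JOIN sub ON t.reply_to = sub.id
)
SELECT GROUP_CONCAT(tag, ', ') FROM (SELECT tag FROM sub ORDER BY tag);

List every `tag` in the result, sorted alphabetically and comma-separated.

Base: id=4 (c1) at d 0.
Iteration 1: rows with reply_to in {4} -> c22 (id 7, d 1), c10 (id 8, d 1).
Iteration 2: rows with reply_to in {7,8} -> c13 (id 9, d 2), c30 (id 10, d 2).
Iteration 3: no rows with reply_to in {9,10}; recursion stops.

c1, c10, c13, c22, c30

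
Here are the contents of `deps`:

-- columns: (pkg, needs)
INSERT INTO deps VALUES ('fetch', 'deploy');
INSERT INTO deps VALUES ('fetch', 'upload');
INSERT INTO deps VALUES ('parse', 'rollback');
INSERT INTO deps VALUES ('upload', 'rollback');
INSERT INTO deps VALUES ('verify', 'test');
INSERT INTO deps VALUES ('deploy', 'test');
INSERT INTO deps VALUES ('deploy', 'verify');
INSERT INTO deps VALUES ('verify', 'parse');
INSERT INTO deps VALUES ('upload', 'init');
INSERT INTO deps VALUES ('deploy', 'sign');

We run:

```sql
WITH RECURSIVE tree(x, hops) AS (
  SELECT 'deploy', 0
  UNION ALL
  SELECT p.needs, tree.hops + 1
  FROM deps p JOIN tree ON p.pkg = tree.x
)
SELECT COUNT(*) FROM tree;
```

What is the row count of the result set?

7

Base: (deploy, hops=0).
Iteration 1: edges from {deploy} -> (sign, hops=1), (test, hops=1), (verify, hops=1).
Iteration 2: edges from {sign,test,verify} -> (parse, hops=2), (test, hops=2).
Iteration 3: edges from {parse,test} -> (rollback, hops=3).
Iteration 4: no outgoing edges from {rollback}; recursion stops.
Total rows emitted: 7.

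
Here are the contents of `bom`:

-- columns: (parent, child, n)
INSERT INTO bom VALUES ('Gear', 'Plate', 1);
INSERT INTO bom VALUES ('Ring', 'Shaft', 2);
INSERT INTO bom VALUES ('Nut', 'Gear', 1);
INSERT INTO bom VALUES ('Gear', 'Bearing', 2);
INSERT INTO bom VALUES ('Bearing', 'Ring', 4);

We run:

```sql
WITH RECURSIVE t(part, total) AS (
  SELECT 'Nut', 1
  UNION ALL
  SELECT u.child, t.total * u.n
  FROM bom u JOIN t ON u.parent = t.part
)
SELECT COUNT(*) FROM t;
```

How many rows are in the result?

Base: (Nut, total=1).
Iteration 1: components of {Nut} -> Gear = 1*1 = 1.
Iteration 2: components of {Gear} -> Bearing = 1*2 = 2, Plate = 1*1 = 1.
Iteration 3: components of {Bearing,Plate} -> Ring = 2*4 = 8.
Iteration 4: components of {Ring} -> Shaft = 8*2 = 16.
Iteration 5: no further components; recursion stops.
Total rows emitted: 6.

6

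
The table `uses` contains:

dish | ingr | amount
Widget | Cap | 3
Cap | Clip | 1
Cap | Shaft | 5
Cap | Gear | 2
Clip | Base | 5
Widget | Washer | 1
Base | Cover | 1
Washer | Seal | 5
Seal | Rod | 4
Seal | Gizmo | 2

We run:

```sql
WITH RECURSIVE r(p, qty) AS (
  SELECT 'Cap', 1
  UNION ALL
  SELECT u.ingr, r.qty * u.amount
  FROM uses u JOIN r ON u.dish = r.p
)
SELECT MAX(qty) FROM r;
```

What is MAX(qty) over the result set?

Base: (Cap, qty=1).
Iteration 1: components of {Cap} -> Clip = 1*1 = 1, Gear = 1*2 = 2, Shaft = 1*5 = 5.
Iteration 2: components of {Clip,Gear,Shaft} -> Base = 1*5 = 5.
Iteration 3: components of {Base} -> Cover = 5*1 = 5.
Iteration 4: no further components; recursion stops.
qty values: 1, 1, 5, 2, 5, 5; the maximum is 5.

5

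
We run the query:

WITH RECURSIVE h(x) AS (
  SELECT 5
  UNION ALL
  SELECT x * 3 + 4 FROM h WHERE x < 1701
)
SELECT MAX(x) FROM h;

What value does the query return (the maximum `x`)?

5101

Base: x=5.
Iteration 1: 5 < 1701 holds -> x = 5 * 3 + 4 = 19.
Iteration 2: 19 < 1701 holds -> x = 19 * 3 + 4 = 61.
Iteration 3: 61 < 1701 holds -> x = 61 * 3 + 4 = 187.
Iteration 4: 187 < 1701 holds -> x = 187 * 3 + 4 = 565.
Iteration 5: 565 < 1701 holds -> x = 565 * 3 + 4 = 1699.
Iteration 6: 1699 < 1701 holds -> x = 1699 * 3 + 4 = 5101.
Iteration 7: 5101 < 1701 fails; recursion stops.
x values: 5, 19, 61, 187, 565, 1699, 5101; the maximum is 5101.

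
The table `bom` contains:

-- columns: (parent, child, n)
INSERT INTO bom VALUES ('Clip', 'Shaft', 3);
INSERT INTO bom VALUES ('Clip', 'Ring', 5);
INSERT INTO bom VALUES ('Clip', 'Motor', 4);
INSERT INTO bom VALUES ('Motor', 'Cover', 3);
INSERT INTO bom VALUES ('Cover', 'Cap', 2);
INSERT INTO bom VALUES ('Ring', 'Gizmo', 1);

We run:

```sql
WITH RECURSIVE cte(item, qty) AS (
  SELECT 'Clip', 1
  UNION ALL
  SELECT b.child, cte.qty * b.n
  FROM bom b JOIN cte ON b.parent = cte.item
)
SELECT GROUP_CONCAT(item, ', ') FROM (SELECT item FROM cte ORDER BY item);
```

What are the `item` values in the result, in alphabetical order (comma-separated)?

Base: (Clip, qty=1).
Iteration 1: components of {Clip} -> Motor = 1*4 = 4, Ring = 1*5 = 5, Shaft = 1*3 = 3.
Iteration 2: components of {Motor,Ring,Shaft} -> Cover = 4*3 = 12, Gizmo = 5*1 = 5.
Iteration 3: components of {Cover,Gizmo} -> Cap = 12*2 = 24.
Iteration 4: no further components; recursion stops.

Cap, Clip, Cover, Gizmo, Motor, Ring, Shaft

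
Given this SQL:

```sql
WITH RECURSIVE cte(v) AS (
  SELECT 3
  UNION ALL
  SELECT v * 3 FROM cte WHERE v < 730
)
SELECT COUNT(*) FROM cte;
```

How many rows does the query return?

Base: v=3.
Iteration 1: 3 < 730 holds -> v = 3 * 3 = 9.
Iteration 2: 9 < 730 holds -> v = 9 * 3 = 27.
Iteration 3: 27 < 730 holds -> v = 27 * 3 = 81.
Iteration 4: 81 < 730 holds -> v = 81 * 3 = 243.
Iteration 5: 243 < 730 holds -> v = 243 * 3 = 729.
Iteration 6: 729 < 730 holds -> v = 729 * 3 = 2187.
Iteration 7: 2187 < 730 fails; recursion stops.
Total rows emitted: 7.

7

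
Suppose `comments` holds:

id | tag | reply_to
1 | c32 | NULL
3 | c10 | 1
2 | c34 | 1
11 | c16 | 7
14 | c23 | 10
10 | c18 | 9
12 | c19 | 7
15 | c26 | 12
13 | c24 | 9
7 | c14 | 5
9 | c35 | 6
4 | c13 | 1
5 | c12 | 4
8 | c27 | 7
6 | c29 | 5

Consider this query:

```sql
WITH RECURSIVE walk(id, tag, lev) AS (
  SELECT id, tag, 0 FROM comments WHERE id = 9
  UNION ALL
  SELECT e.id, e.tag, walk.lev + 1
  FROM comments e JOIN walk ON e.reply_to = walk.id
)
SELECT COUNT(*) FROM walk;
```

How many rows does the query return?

Base: id=9 (c35) at lev 0.
Iteration 1: rows with reply_to in {9} -> c18 (id 10, lev 1), c24 (id 13, lev 1).
Iteration 2: rows with reply_to in {10,13} -> c23 (id 14, lev 2).
Iteration 3: no rows with reply_to in {14}; recursion stops.
Total rows emitted: 4.

4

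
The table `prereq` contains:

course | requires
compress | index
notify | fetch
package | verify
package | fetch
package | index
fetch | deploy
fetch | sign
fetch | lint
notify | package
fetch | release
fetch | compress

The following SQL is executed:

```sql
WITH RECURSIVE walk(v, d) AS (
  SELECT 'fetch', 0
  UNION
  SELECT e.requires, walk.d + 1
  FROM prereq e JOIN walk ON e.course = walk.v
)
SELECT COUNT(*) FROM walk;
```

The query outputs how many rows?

Base: (fetch, d=0).
Iteration 1: edges from {fetch} -> (compress, d=1), (deploy, d=1), (lint, d=1), (release, d=1), (sign, d=1).
Iteration 2: edges from {compress,deploy,lint,release,sign} -> (index, d=2).
Iteration 3: no outgoing edges from {index}; recursion stops.
Total rows emitted: 7.

7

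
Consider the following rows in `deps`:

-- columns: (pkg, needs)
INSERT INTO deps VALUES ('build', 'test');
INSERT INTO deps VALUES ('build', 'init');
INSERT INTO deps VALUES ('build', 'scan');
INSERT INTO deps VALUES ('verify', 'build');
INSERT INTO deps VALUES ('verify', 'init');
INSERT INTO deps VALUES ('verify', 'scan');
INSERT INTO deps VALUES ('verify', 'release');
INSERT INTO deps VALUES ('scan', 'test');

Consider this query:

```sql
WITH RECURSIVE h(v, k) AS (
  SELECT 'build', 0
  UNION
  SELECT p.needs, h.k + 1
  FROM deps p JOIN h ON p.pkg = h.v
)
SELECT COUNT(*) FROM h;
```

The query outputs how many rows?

5

Base: (build, k=0).
Iteration 1: edges from {build} -> (init, k=1), (scan, k=1), (test, k=1).
Iteration 2: edges from {init,scan,test} -> (test, k=2).
Iteration 3: no outgoing edges from {test}; recursion stops.
Total rows emitted: 5.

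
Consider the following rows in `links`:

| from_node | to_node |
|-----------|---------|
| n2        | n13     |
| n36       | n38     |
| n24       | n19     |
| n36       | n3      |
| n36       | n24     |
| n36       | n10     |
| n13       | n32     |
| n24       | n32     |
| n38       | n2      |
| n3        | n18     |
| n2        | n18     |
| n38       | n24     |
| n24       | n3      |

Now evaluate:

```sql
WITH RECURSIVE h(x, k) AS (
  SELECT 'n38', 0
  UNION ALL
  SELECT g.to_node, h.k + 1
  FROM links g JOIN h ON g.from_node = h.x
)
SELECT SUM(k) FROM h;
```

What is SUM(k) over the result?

Base: (n38, k=0).
Iteration 1: edges from {n38} -> (n2, k=1), (n24, k=1).
Iteration 2: edges from {n2,n24} -> (n13, k=2), (n18, k=2), (n19, k=2), (n3, k=2), (n32, k=2).
Iteration 3: edges from {n13,n18,n19,n3,n32} -> (n18, k=3), (n32, k=3).
Iteration 4: no outgoing edges from {n18,n32}; recursion stops.
SUM(k) = 0 + 1 + 1 + 2 + 2 + 2 + 2 + 2 + 3 + 3 = 18.

18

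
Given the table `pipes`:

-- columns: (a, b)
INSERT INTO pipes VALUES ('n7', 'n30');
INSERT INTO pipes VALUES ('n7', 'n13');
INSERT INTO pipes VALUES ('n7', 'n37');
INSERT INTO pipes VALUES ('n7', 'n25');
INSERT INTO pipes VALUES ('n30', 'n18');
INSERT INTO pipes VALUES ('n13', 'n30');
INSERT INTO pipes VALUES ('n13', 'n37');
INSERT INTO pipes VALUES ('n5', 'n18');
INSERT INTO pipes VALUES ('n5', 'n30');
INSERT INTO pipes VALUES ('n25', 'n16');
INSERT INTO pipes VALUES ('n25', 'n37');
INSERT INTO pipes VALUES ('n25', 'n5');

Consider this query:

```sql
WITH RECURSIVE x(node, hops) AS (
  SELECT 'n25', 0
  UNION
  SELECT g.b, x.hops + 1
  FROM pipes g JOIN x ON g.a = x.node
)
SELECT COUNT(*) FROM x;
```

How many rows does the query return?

7

Base: (n25, hops=0).
Iteration 1: edges from {n25} -> (n16, hops=1), (n37, hops=1), (n5, hops=1).
Iteration 2: edges from {n16,n37,n5} -> (n18, hops=2), (n30, hops=2).
Iteration 3: edges from {n18,n30} -> (n18, hops=3).
Iteration 4: no outgoing edges from {n18}; recursion stops.
Total rows emitted: 7.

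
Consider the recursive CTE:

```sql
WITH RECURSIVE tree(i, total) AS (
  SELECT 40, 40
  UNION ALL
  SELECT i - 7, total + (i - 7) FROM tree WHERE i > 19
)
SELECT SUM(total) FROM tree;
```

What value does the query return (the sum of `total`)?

330

Base: i=40, total=40.
Iteration 1: 40 > 19 holds -> i = 40 - 7 = 33, total = 40 + 33 = 73.
Iteration 2: 33 > 19 holds -> i = 33 - 7 = 26, total = 73 + 26 = 99.
Iteration 3: 26 > 19 holds -> i = 26 - 7 = 19, total = 99 + 19 = 118.
Iteration 4: 19 > 19 fails; recursion stops.
SUM(total) = 40 + 73 + 99 + 118 = 330.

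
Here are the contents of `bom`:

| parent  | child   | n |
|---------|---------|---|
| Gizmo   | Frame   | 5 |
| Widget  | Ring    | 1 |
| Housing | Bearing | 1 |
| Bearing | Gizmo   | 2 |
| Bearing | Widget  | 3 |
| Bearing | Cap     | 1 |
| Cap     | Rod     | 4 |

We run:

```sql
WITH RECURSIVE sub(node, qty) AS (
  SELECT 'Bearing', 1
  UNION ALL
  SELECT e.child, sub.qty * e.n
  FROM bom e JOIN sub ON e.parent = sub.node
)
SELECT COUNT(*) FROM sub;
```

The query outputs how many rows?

7

Base: (Bearing, qty=1).
Iteration 1: components of {Bearing} -> Cap = 1*1 = 1, Gizmo = 1*2 = 2, Widget = 1*3 = 3.
Iteration 2: components of {Cap,Gizmo,Widget} -> Frame = 2*5 = 10, Ring = 3*1 = 3, Rod = 1*4 = 4.
Iteration 3: no further components; recursion stops.
Total rows emitted: 7.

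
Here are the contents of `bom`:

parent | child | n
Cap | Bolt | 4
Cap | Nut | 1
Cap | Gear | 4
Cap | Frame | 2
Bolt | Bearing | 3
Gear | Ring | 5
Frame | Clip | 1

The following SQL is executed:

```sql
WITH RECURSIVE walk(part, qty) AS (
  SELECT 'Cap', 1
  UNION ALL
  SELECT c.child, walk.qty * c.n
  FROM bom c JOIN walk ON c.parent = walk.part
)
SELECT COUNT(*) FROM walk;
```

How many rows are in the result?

Base: (Cap, qty=1).
Iteration 1: components of {Cap} -> Bolt = 1*4 = 4, Frame = 1*2 = 2, Gear = 1*4 = 4, Nut = 1*1 = 1.
Iteration 2: components of {Bolt,Frame,Gear,Nut} -> Bearing = 4*3 = 12, Clip = 2*1 = 2, Ring = 4*5 = 20.
Iteration 3: no further components; recursion stops.
Total rows emitted: 8.

8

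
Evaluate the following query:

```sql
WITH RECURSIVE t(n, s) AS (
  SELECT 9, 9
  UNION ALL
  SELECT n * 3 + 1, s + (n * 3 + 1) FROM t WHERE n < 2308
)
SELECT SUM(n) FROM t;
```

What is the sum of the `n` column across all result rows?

Base: n=9, s=9.
Iteration 1: 9 < 2308 holds -> n = 9 * 3 + 1 = 28, s = 9 + 28 = 37.
Iteration 2: 28 < 2308 holds -> n = 28 * 3 + 1 = 85, s = 37 + 85 = 122.
Iteration 3: 85 < 2308 holds -> n = 85 * 3 + 1 = 256, s = 122 + 256 = 378.
Iteration 4: 256 < 2308 holds -> n = 256 * 3 + 1 = 769, s = 378 + 769 = 1147.
Iteration 5: 769 < 2308 holds -> n = 769 * 3 + 1 = 2308, s = 1147 + 2308 = 3455.
Iteration 6: 2308 < 2308 fails; recursion stops.
SUM(n) = 9 + 28 + 85 + 256 + 769 + 2308 = 3455.

3455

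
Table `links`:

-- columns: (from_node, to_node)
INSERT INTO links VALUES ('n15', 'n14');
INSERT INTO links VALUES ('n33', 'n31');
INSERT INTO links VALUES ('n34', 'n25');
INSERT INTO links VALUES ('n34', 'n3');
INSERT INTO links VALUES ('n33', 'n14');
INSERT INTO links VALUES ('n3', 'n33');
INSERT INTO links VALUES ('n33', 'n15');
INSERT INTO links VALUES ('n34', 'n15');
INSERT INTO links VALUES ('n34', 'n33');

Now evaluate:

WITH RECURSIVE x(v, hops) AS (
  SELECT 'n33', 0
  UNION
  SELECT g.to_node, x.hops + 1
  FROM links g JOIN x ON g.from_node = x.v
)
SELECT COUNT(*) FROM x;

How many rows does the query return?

Base: (n33, hops=0).
Iteration 1: edges from {n33} -> (n14, hops=1), (n15, hops=1), (n31, hops=1).
Iteration 2: edges from {n14,n15,n31} -> (n14, hops=2).
Iteration 3: no outgoing edges from {n14}; recursion stops.
Total rows emitted: 5.

5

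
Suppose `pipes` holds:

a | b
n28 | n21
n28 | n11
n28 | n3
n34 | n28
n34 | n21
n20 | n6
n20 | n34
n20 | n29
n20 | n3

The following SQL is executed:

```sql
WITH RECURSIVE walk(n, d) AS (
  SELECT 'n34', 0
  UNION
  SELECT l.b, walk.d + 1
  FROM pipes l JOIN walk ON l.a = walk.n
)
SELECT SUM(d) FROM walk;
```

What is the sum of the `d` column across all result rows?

Base: (n34, d=0).
Iteration 1: edges from {n34} -> (n21, d=1), (n28, d=1).
Iteration 2: edges from {n21,n28} -> (n11, d=2), (n21, d=2), (n3, d=2).
Iteration 3: no outgoing edges from {n11,n21,n3}; recursion stops.
SUM(d) = 0 + 1 + 1 + 2 + 2 + 2 = 8.

8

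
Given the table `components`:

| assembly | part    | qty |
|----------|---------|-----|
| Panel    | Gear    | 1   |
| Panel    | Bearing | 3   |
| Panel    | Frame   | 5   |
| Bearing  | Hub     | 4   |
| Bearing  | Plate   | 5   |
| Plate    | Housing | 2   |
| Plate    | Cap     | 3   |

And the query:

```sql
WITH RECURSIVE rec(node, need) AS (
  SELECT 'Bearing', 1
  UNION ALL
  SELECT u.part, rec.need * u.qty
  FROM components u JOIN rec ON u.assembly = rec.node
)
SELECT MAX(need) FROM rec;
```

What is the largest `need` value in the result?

Base: (Bearing, need=1).
Iteration 1: components of {Bearing} -> Hub = 1*4 = 4, Plate = 1*5 = 5.
Iteration 2: components of {Hub,Plate} -> Cap = 5*3 = 15, Housing = 5*2 = 10.
Iteration 3: no further components; recursion stops.
need values: 1, 4, 5, 10, 15; the maximum is 15.

15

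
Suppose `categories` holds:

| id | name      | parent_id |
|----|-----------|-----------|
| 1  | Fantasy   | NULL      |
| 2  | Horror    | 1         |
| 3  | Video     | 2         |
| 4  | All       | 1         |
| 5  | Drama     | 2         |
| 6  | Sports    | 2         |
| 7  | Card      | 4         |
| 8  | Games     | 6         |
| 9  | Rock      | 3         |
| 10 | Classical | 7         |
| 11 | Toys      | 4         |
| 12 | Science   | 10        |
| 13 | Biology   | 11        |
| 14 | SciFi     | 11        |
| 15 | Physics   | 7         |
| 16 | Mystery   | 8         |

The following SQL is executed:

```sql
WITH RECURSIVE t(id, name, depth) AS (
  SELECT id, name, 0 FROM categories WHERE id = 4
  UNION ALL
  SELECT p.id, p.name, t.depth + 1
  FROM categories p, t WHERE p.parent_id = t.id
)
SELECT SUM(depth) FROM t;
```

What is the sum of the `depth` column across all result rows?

Base: id=4 (All) at depth 0.
Iteration 1: rows with parent_id in {4} -> Card (id 7, depth 1), Toys (id 11, depth 1).
Iteration 2: rows with parent_id in {7,11} -> Classical (id 10, depth 2), Biology (id 13, depth 2), SciFi (id 14, depth 2), Physics (id 15, depth 2).
Iteration 3: rows with parent_id in {10,13,14,15} -> Science (id 12, depth 3).
Iteration 4: no rows with parent_id in {12}; recursion stops.
SUM(depth) = 0 + 1 + 1 + 2 + 2 + 2 + 2 + 3 = 13.

13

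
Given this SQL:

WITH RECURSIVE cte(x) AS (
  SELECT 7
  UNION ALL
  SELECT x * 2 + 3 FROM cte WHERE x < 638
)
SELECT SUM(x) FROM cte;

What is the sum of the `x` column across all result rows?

Base: x=7.
Iteration 1: 7 < 638 holds -> x = 7 * 2 + 3 = 17.
Iteration 2: 17 < 638 holds -> x = 17 * 2 + 3 = 37.
Iteration 3: 37 < 638 holds -> x = 37 * 2 + 3 = 77.
Iteration 4: 77 < 638 holds -> x = 77 * 2 + 3 = 157.
Iteration 5: 157 < 638 holds -> x = 157 * 2 + 3 = 317.
Iteration 6: 317 < 638 holds -> x = 317 * 2 + 3 = 637.
Iteration 7: 637 < 638 holds -> x = 637 * 2 + 3 = 1277.
Iteration 8: 1277 < 638 fails; recursion stops.
SUM(x) = 7 + 17 + 37 + 77 + 157 + 317 + 637 + 1277 = 2526.

2526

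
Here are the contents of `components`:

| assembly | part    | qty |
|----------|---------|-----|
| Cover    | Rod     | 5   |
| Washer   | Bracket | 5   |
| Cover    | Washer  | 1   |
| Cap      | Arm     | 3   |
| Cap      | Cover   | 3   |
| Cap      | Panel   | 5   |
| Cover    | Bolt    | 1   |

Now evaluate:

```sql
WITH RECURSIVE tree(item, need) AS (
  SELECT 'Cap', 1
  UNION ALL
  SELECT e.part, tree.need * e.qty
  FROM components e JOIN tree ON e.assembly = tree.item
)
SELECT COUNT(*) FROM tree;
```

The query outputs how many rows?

Base: (Cap, need=1).
Iteration 1: components of {Cap} -> Arm = 1*3 = 3, Cover = 1*3 = 3, Panel = 1*5 = 5.
Iteration 2: components of {Arm,Cover,Panel} -> Bolt = 3*1 = 3, Rod = 3*5 = 15, Washer = 3*1 = 3.
Iteration 3: components of {Bolt,Rod,Washer} -> Bracket = 3*5 = 15.
Iteration 4: no further components; recursion stops.
Total rows emitted: 8.

8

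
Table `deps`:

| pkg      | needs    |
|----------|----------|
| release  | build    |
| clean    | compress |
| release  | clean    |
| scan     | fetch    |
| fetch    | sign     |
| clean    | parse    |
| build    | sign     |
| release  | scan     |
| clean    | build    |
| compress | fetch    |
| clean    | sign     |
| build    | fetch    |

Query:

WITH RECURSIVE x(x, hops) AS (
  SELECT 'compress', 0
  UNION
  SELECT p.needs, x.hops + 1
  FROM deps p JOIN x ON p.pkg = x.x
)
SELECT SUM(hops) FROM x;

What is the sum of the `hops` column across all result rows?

3

Base: (compress, hops=0).
Iteration 1: edges from {compress} -> (fetch, hops=1).
Iteration 2: edges from {fetch} -> (sign, hops=2).
Iteration 3: no outgoing edges from {sign}; recursion stops.
SUM(hops) = 0 + 1 + 2 = 3.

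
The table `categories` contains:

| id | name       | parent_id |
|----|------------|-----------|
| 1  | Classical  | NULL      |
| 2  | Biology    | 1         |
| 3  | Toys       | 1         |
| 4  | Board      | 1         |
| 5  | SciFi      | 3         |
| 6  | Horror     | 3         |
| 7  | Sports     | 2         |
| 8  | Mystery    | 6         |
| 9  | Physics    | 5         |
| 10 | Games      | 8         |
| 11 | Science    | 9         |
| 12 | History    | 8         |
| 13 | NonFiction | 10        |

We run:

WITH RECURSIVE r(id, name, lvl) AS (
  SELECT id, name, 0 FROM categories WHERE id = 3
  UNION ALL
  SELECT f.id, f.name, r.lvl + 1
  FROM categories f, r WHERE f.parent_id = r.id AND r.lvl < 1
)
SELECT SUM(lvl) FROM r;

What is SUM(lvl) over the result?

2

Base: id=3 (Toys) at lvl 0.
Iteration 1: rows with parent_id in {3} -> SciFi (id 5, lvl 1), Horror (id 6, lvl 1).
Iteration 2: lvl < 1 fails for all current rows; recursion stops.
SUM(lvl) = 0 + 1 + 1 = 2.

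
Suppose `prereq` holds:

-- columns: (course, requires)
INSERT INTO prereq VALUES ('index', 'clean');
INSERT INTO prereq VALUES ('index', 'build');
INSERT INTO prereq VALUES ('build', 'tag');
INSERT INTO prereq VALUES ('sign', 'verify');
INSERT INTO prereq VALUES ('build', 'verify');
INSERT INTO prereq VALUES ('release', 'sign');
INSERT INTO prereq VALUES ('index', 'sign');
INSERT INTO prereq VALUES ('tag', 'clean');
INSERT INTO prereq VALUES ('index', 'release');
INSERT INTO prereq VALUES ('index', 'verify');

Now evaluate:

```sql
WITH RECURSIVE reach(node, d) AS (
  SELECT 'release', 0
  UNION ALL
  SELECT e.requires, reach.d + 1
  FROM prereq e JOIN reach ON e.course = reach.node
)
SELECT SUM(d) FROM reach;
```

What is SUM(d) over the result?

Base: (release, d=0).
Iteration 1: edges from {release} -> (sign, d=1).
Iteration 2: edges from {sign} -> (verify, d=2).
Iteration 3: no outgoing edges from {verify}; recursion stops.
SUM(d) = 0 + 1 + 2 = 3.

3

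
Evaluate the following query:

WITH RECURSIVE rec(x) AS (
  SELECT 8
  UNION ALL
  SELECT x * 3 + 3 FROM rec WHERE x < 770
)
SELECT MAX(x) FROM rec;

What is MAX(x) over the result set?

Base: x=8.
Iteration 1: 8 < 770 holds -> x = 8 * 3 + 3 = 27.
Iteration 2: 27 < 770 holds -> x = 27 * 3 + 3 = 84.
Iteration 3: 84 < 770 holds -> x = 84 * 3 + 3 = 255.
Iteration 4: 255 < 770 holds -> x = 255 * 3 + 3 = 768.
Iteration 5: 768 < 770 holds -> x = 768 * 3 + 3 = 2307.
Iteration 6: 2307 < 770 fails; recursion stops.
x values: 8, 27, 84, 255, 768, 2307; the maximum is 2307.

2307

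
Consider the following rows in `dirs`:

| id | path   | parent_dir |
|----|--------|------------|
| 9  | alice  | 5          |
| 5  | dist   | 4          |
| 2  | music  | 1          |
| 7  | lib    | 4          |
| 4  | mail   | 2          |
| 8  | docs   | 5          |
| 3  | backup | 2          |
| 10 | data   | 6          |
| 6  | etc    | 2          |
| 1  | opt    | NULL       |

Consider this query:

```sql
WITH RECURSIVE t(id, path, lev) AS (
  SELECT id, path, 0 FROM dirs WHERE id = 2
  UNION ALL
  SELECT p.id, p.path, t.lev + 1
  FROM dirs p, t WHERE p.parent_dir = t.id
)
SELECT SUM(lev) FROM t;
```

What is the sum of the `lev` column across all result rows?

15

Base: id=2 (music) at lev 0.
Iteration 1: rows with parent_dir in {2} -> backup (id 3, lev 1), mail (id 4, lev 1), etc (id 6, lev 1).
Iteration 2: rows with parent_dir in {3,4,6} -> dist (id 5, lev 2), lib (id 7, lev 2), data (id 10, lev 2).
Iteration 3: rows with parent_dir in {5,7,10} -> docs (id 8, lev 3), alice (id 9, lev 3).
Iteration 4: no rows with parent_dir in {8,9}; recursion stops.
SUM(lev) = 0 + 1 + 1 + 1 + 2 + 2 + 2 + 3 + 3 = 15.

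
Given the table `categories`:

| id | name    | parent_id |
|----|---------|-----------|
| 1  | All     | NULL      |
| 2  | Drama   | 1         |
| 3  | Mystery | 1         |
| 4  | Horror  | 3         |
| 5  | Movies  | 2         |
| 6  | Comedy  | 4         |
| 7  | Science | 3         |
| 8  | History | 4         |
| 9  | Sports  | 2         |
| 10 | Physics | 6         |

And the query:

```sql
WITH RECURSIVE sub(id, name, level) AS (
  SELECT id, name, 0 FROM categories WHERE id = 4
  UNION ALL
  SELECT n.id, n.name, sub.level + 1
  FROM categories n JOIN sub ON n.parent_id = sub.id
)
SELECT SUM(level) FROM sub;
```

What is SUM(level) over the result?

Base: id=4 (Horror) at level 0.
Iteration 1: rows with parent_id in {4} -> Comedy (id 6, level 1), History (id 8, level 1).
Iteration 2: rows with parent_id in {6,8} -> Physics (id 10, level 2).
Iteration 3: no rows with parent_id in {10}; recursion stops.
SUM(level) = 0 + 1 + 1 + 2 = 4.

4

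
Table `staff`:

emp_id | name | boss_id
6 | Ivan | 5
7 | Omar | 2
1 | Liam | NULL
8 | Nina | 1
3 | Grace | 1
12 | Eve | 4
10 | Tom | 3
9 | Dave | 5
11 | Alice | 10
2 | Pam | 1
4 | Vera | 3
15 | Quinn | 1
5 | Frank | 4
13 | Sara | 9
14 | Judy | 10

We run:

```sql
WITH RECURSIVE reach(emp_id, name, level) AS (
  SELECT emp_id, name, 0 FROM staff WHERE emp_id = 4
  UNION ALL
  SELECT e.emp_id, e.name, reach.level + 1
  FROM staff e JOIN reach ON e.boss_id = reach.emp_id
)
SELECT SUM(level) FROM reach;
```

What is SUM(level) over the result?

Base: emp_id=4 (Vera) at level 0.
Iteration 1: rows with boss_id in {4} -> Frank (id 5, level 1), Eve (id 12, level 1).
Iteration 2: rows with boss_id in {5,12} -> Ivan (id 6, level 2), Dave (id 9, level 2).
Iteration 3: rows with boss_id in {6,9} -> Sara (id 13, level 3).
Iteration 4: no rows with boss_id in {13}; recursion stops.
SUM(level) = 0 + 1 + 1 + 2 + 2 + 3 = 9.

9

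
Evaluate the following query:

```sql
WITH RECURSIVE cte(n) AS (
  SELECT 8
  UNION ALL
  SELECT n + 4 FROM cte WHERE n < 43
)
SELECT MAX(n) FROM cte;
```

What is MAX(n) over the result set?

44

Base: n=8.
Iteration 1: 8 < 43 holds -> n = 8 + 4 = 12.
Iteration 2: 12 < 43 holds -> n = 12 + 4 = 16.
Iteration 3: 16 < 43 holds -> n = 16 + 4 = 20.
Iteration 4: 20 < 43 holds -> n = 20 + 4 = 24.
Iteration 5: 24 < 43 holds -> n = 24 + 4 = 28.
Iteration 6: 28 < 43 holds -> n = 28 + 4 = 32.
Iteration 7: 32 < 43 holds -> n = 32 + 4 = 36.
Iteration 8: 36 < 43 holds -> n = 36 + 4 = 40.
Iteration 9: 40 < 43 holds -> n = 40 + 4 = 44.
Iteration 10: 44 < 43 fails; recursion stops.
n values: 8, 12, 16, 20, 24, 28, 32, 36, 40, 44; the maximum is 44.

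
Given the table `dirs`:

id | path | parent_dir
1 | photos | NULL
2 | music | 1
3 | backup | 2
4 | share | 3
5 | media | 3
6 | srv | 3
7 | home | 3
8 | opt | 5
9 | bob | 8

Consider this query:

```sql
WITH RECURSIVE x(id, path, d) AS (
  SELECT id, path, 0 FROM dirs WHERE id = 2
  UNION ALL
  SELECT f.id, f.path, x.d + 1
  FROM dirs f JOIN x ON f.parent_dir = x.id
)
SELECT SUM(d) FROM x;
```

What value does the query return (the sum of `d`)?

16

Base: id=2 (music) at d 0.
Iteration 1: rows with parent_dir in {2} -> backup (id 3, d 1).
Iteration 2: rows with parent_dir in {3} -> share (id 4, d 2), media (id 5, d 2), srv (id 6, d 2), home (id 7, d 2).
Iteration 3: rows with parent_dir in {4,5,6,7} -> opt (id 8, d 3).
Iteration 4: rows with parent_dir in {8} -> bob (id 9, d 4).
Iteration 5: no rows with parent_dir in {9}; recursion stops.
SUM(d) = 0 + 1 + 2 + 2 + 2 + 2 + 3 + 4 = 16.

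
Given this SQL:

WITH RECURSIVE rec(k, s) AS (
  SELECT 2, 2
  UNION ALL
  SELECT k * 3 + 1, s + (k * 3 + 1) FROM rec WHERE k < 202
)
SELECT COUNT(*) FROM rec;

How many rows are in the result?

Base: k=2, s=2.
Iteration 1: 2 < 202 holds -> k = 2 * 3 + 1 = 7, s = 2 + 7 = 9.
Iteration 2: 7 < 202 holds -> k = 7 * 3 + 1 = 22, s = 9 + 22 = 31.
Iteration 3: 22 < 202 holds -> k = 22 * 3 + 1 = 67, s = 31 + 67 = 98.
Iteration 4: 67 < 202 holds -> k = 67 * 3 + 1 = 202, s = 98 + 202 = 300.
Iteration 5: 202 < 202 fails; recursion stops.
Total rows emitted: 5.

5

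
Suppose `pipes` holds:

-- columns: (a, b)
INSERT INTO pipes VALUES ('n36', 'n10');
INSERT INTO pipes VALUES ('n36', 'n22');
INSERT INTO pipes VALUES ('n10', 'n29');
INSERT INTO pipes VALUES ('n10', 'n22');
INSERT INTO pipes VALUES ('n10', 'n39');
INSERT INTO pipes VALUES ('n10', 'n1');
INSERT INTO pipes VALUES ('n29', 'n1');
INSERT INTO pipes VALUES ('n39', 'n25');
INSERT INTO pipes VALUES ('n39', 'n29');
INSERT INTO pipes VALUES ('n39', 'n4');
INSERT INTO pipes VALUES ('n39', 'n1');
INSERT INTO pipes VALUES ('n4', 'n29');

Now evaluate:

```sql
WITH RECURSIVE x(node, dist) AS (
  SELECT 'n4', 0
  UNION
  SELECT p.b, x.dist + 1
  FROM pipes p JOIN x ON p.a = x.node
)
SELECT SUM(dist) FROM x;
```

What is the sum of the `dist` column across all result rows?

3

Base: (n4, dist=0).
Iteration 1: edges from {n4} -> (n29, dist=1).
Iteration 2: edges from {n29} -> (n1, dist=2).
Iteration 3: no outgoing edges from {n1}; recursion stops.
SUM(dist) = 0 + 1 + 2 = 3.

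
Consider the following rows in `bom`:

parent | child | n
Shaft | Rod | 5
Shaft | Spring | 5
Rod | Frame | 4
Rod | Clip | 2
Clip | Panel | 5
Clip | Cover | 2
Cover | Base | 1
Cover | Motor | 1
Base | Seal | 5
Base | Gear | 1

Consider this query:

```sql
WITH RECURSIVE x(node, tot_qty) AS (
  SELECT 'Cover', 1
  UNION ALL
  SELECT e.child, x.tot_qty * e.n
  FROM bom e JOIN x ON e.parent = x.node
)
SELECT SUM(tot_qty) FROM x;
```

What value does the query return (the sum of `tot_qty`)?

Base: (Cover, tot_qty=1).
Iteration 1: components of {Cover} -> Base = 1*1 = 1, Motor = 1*1 = 1.
Iteration 2: components of {Base,Motor} -> Gear = 1*1 = 1, Seal = 1*5 = 5.
Iteration 3: no further components; recursion stops.
SUM(tot_qty) = 1 + 1 + 1 + 5 + 1 = 9.

9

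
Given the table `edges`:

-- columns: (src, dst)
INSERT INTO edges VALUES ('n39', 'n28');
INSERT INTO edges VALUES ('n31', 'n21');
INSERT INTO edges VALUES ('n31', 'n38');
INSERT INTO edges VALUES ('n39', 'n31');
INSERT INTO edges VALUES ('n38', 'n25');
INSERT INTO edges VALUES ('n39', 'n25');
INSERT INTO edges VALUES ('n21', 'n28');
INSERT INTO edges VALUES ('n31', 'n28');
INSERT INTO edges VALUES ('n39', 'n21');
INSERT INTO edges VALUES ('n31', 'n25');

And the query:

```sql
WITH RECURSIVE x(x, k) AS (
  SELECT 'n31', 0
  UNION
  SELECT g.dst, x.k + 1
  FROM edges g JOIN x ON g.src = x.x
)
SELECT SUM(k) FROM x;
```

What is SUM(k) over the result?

Base: (n31, k=0).
Iteration 1: edges from {n31} -> (n21, k=1), (n25, k=1), (n28, k=1), (n38, k=1).
Iteration 2: edges from {n21,n25,n28,n38} -> (n25, k=2), (n28, k=2).
Iteration 3: no outgoing edges from {n25,n28}; recursion stops.
SUM(k) = 0 + 1 + 1 + 1 + 1 + 2 + 2 = 8.

8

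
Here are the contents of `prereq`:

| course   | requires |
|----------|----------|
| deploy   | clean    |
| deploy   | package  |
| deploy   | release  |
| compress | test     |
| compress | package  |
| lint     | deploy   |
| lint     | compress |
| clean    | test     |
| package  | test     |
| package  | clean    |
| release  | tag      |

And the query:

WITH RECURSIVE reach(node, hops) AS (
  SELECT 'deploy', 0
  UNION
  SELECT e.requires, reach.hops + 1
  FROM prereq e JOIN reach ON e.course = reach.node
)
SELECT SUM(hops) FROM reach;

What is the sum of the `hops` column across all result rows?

Base: (deploy, hops=0).
Iteration 1: edges from {deploy} -> (clean, hops=1), (package, hops=1), (release, hops=1).
Iteration 2: edges from {clean,package,release} -> (clean, hops=2), (tag, hops=2), (test, hops=2). [UNION drops 1 duplicate row(s)]
Iteration 3: edges from {clean,tag,test} -> (test, hops=3).
Iteration 4: no outgoing edges from {test}; recursion stops.
SUM(hops) = 0 + 1 + 1 + 1 + 2 + 2 + 2 + 3 = 12.

12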